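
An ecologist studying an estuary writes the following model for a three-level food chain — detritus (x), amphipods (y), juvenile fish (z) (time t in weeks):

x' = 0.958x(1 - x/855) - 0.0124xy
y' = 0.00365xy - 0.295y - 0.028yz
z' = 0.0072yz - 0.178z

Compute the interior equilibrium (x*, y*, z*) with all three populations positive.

x* ≈ 581, y* ≈ 24.7, z* ≈ 65.3

From dz/dt = 0: 0.0072y* = 0.178, so y* = 24.7.
From dx/dt = 0: 0.958(1 - x*/855) = 0.0124·24.7, giving x* = 855·(1 - 0.32) = 581.
From dy/dt = 0: 0.00365·581 - 0.295 = 0.028z*, so z* = 1.83/0.028 = 65.3.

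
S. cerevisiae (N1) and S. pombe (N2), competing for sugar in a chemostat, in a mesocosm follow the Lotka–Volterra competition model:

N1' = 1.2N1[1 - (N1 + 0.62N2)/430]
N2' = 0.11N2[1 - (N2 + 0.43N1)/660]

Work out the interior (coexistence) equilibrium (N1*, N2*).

N1* ≈ 28.4, N2* ≈ 648

Setting both brackets to zero gives the nullclines N1 + 0.62N2 = 430 and 0.43N1 + N2 = 660.
Substituting N2 = 660 - 0.43N1 into the first: N1(1 - 0.62·0.43) = 430 - 0.62·660.
So N1* = 20.8/0.733 = 28.4, and then N2* = 660 - 0.43·28.4 = 648.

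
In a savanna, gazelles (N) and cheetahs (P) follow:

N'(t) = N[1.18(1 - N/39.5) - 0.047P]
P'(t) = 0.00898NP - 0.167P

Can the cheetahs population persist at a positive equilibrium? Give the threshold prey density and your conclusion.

The predator equation gives dP/dt > 0 only when N > 0.167/0.00898 = 18.6.
Without the predator, N → K = 39.5. Since 39.5 > 18.6, the predator can invade and persist.

Threshold N = 18.6; K > 18.6, so yes, the predator persists.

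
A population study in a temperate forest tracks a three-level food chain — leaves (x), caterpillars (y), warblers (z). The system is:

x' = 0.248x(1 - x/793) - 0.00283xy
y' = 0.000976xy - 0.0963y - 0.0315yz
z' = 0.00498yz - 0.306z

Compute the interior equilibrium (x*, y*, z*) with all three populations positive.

x* ≈ 237, y* ≈ 61.4, z* ≈ 4.29

From dz/dt = 0: 0.00498y* = 0.306, so y* = 61.4.
From dx/dt = 0: 0.248(1 - x*/793) = 0.00283·61.4, giving x* = 793·(1 - 0.701) = 237.
From dy/dt = 0: 0.000976·237 - 0.0963 = 0.0315z*, so z* = 0.135/0.0315 = 4.29.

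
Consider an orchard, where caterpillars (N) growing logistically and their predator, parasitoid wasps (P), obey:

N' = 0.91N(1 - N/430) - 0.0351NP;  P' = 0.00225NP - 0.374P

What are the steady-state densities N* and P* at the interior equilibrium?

N* ≈ 166, P* ≈ 15.9

From dP/dt = 0 with P > 0: 0.00225N* = 0.374, so N* = 166.
Substitute into dN/dt = 0: 0.91(1 - 166/430) = 0.0351P*.
The bracket is 0.613, giving P* = 0.558/0.0351 = 15.9.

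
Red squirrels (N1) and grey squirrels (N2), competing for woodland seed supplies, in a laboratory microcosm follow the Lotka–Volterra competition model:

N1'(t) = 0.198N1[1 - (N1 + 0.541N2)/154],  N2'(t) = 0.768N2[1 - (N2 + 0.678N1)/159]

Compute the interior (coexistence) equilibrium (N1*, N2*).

Setting both brackets to zero gives the nullclines N1 + 0.541N2 = 154 and 0.678N1 + N2 = 159.
Substituting N2 = 159 - 0.678N1 into the first: N1(1 - 0.541·0.678) = 154 - 0.541·159.
So N1* = 68/0.633 = 107, and then N2* = 159 - 0.678·107 = 86.2.

N1* ≈ 107, N2* ≈ 86.2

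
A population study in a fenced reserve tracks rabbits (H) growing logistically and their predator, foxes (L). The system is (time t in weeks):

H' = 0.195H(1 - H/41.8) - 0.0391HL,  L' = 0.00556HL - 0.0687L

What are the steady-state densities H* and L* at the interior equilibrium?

From dL/dt = 0 with L > 0: 0.00556H* = 0.0687, so H* = 12.4.
Substitute into dH/dt = 0: 0.195(1 - 12.4/41.8) = 0.0391L*.
The bracket is 0.704, giving L* = 0.137/0.0391 = 3.51.

H* ≈ 12.4, L* ≈ 3.51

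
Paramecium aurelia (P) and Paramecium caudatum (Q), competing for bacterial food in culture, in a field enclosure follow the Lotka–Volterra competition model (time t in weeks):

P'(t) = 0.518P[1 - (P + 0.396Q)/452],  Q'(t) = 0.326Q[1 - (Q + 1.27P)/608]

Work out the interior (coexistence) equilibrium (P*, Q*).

P* ≈ 425, Q* ≈ 68.3

Setting both brackets to zero gives the nullclines P + 0.396Q = 452 and 1.27P + Q = 608.
Substituting Q = 608 - 1.27P into the first: P(1 - 0.396·1.27) = 452 - 0.396·608.
So P* = 211/0.497 = 425, and then Q* = 608 - 1.27·425 = 68.3.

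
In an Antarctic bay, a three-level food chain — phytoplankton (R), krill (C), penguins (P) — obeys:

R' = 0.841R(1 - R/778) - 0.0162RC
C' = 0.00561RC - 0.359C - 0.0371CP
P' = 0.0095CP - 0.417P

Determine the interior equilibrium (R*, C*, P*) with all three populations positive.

From dP/dt = 0: 0.0095C* = 0.417, so C* = 43.9.
From dR/dt = 0: 0.841(1 - R*/778) = 0.0162·43.9, giving R* = 778·(1 - 0.846) = 120.
From dC/dt = 0: 0.00561·120 - 0.359 = 0.0371P*, so P* = 0.315/0.0371 = 8.5.

R* ≈ 120, C* ≈ 43.9, P* ≈ 8.5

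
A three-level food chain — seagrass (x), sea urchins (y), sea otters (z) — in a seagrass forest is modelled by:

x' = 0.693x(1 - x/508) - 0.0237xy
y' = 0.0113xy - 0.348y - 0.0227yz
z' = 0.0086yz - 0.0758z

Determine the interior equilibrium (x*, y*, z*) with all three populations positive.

From dz/dt = 0: 0.0086y* = 0.0758, so y* = 8.81.
From dx/dt = 0: 0.693(1 - x*/508) = 0.0237·8.81, giving x* = 508·(1 - 0.301) = 355.
From dy/dt = 0: 0.0113·355 - 0.348 = 0.0227z*, so z* = 3.66/0.0227 = 161.

x* ≈ 355, y* ≈ 8.81, z* ≈ 161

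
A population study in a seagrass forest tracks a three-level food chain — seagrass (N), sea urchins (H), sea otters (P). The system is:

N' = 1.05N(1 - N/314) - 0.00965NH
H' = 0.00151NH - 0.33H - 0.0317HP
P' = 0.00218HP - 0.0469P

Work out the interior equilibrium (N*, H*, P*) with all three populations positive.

From dP/dt = 0: 0.00218H* = 0.0469, so H* = 21.5.
From dN/dt = 0: 1.05(1 - N*/314) = 0.00965·21.5, giving N* = 314·(1 - 0.198) = 252.
From dH/dt = 0: 0.00151·252 - 0.33 = 0.0317P*, so P* = 0.0504/0.0317 = 1.59.

N* ≈ 252, H* ≈ 21.5, P* ≈ 1.59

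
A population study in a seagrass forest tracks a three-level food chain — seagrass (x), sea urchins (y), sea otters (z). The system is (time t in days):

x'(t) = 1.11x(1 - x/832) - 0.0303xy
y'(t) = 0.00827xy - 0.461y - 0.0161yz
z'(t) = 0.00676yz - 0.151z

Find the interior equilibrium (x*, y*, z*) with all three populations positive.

x* ≈ 325, y* ≈ 22.3, z* ≈ 138

From dz/dt = 0: 0.00676y* = 0.151, so y* = 22.3.
From dx/dt = 0: 1.11(1 - x*/832) = 0.0303·22.3, giving x* = 832·(1 - 0.61) = 325.
From dy/dt = 0: 0.00827·325 - 0.461 = 0.0161z*, so z* = 2.22/0.0161 = 138.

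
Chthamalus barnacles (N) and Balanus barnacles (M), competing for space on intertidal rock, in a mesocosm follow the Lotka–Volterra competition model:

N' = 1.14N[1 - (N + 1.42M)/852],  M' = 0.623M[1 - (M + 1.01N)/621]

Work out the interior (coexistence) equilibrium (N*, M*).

N* ≈ 68.7, M* ≈ 552

Setting both brackets to zero gives the nullclines N + 1.42M = 852 and 1.01N + M = 621.
Substituting M = 621 - 1.01N into the first: N(1 - 1.42·1.01) = 852 - 1.42·621.
So N* = -29.8/-0.434 = 68.7, and then M* = 621 - 1.01·68.7 = 552.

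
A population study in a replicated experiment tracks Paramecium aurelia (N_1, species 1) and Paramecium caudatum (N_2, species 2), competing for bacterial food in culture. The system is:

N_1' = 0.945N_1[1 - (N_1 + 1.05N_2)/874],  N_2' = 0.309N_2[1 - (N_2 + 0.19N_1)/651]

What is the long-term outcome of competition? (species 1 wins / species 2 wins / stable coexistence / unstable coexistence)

Compare the nullcline intercepts: K1/α12 = 874/1.05 = 832 > K2 = 651; K2/α21 = 651/0.19 = 3430 > K1 = 874.
Since both inequalities hold, each species can invade when rare, so the interior equilibrium is stable.

stable coexistence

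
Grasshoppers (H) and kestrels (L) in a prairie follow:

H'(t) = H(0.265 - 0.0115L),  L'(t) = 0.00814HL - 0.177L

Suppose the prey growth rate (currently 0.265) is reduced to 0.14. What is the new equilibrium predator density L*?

L* ≈ 12.2

At the interior fixed point, setting dH/dt = 0 with H > 0 fixes L* = (prey growth rate)/(HL coefficient) — independent of the other coefficients.
With the change, L* = 0.14/0.0115 = 12.2; it falls from 23.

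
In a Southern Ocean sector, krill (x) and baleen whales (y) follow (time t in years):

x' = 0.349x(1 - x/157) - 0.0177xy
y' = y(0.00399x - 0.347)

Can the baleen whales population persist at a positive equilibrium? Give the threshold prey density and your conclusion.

The predator equation gives dy/dt > 0 only when x > 0.347/0.00399 = 87.
Without the predator, x → K = 157. Since 157 > 87, the predator can invade and persist.

Threshold x = 87; K > 87, so yes, the predator persists.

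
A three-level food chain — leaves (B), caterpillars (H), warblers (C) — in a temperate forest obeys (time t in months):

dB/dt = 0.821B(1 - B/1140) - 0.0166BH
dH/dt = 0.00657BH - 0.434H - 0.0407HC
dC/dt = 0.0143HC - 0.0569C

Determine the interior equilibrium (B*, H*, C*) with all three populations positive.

From dC/dt = 0: 0.0143H* = 0.0569, so H* = 3.98.
From dB/dt = 0: 0.821(1 - B*/1140) = 0.0166·3.98, giving B* = 1140·(1 - 0.0805) = 1050.
From dH/dt = 0: 0.00657·1050 - 0.434 = 0.0407C*, so C* = 6.45/0.0407 = 159.

B* ≈ 1050, H* ≈ 3.98, C* ≈ 159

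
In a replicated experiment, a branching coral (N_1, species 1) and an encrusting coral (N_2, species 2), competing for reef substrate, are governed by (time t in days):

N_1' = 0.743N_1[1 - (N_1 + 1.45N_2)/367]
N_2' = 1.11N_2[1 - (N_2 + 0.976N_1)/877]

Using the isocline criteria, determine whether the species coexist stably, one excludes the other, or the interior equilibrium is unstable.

species 2 excludes species 1

Compare the nullcline intercepts: K1/α12 = 367/1.45 = 253 < K2 = 877; K2/α21 = 877/0.976 = 899 > K1 = 367.
Since the inequalities point opposite ways, species 2 can invade but species 1 cannot.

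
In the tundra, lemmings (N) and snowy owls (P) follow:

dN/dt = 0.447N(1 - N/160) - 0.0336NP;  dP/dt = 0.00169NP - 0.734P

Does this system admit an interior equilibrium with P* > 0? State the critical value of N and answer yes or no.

Threshold N = 434; K < 434, so no, the predator goes extinct.

The predator equation gives dP/dt > 0 only when N > 0.734/0.00169 = 434.
Without the predator, N → K = 160. Since 160 < 434, the predator cannot invade.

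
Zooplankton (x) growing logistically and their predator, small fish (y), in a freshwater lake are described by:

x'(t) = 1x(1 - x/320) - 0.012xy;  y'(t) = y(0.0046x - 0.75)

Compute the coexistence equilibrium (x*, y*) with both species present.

From dy/dt = 0 with y > 0: 0.0046x* = 0.75, so x* = 163.
Substitute into dx/dt = 0: 1(1 - 163/320) = 0.012y*.
The bracket is 0.49, giving y* = 0.49/0.012 = 40.9.

x* ≈ 163, y* ≈ 40.9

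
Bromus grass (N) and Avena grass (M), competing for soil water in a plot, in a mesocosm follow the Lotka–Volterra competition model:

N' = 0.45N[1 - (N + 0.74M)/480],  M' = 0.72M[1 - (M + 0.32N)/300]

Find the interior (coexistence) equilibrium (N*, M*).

Setting both brackets to zero gives the nullclines N + 0.74M = 480 and 0.32N + M = 300.
Substituting M = 300 - 0.32N into the first: N(1 - 0.74·0.32) = 480 - 0.74·300.
So N* = 258/0.763 = 338, and then M* = 300 - 0.32·338 = 192.

N* ≈ 338, M* ≈ 192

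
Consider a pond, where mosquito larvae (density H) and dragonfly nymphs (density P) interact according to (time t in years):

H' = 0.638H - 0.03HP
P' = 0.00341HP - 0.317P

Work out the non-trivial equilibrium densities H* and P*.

Set dP/dt = 0 with P > 0: 0.00341H - 0.317 = 0, so H* = 0.317/0.00341 = 93.
Set dH/dt = 0 with H > 0: 0.638 - 0.03P = 0, so P* = 0.638/0.03 = 21.3.

H* ≈ 93, P* ≈ 21.3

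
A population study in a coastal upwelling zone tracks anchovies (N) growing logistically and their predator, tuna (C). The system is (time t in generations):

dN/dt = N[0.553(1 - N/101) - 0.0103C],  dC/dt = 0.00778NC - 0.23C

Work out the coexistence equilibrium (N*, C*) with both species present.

From dC/dt = 0 with C > 0: 0.00778N* = 0.23, so N* = 29.6.
Substitute into dN/dt = 0: 0.553(1 - 29.6/101) = 0.0103C*.
The bracket is 0.707, giving C* = 0.391/0.0103 = 38.

N* ≈ 29.6, C* ≈ 38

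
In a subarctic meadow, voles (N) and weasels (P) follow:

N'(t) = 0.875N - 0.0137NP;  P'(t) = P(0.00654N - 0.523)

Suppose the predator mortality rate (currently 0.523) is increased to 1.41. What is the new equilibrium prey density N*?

N* ≈ 216

At the interior fixed point, setting dP/dt = 0 with P > 0 fixes N* = (predator death rate)/(NP coefficient) — independent of the other coefficients.
With the change, N* = 1.41/0.00654 = 216; it rises from 80.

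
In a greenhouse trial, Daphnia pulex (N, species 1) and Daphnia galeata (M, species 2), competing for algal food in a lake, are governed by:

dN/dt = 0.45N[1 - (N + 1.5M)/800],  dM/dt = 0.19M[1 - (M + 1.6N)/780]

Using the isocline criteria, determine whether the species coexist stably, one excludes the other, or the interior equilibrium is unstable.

Compare the nullcline intercepts: K1/α12 = 800/1.5 = 533 < K2 = 780; K2/α21 = 780/1.6 = 488 < K1 = 800.
Since both are reversed, neither can invade when rare; the interior point is a saddle.

unstable coexistence (outcome depends on initial conditions)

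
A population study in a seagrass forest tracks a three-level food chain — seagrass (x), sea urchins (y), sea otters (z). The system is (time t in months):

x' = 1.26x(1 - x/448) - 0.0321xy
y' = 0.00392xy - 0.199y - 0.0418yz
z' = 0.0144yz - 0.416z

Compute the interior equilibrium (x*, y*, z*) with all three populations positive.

From dz/dt = 0: 0.0144y* = 0.416, so y* = 28.9.
From dx/dt = 0: 1.26(1 - x*/448) = 0.0321·28.9, giving x* = 448·(1 - 0.736) = 118.
From dy/dt = 0: 0.00392·118 - 0.199 = 0.0418z*, so z* = 0.265/0.0418 = 6.33.

x* ≈ 118, y* ≈ 28.9, z* ≈ 6.33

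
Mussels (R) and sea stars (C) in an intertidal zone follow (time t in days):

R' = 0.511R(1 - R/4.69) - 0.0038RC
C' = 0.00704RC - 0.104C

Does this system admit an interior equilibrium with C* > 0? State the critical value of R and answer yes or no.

The predator equation gives dC/dt > 0 only when R > 0.104/0.00704 = 14.8.
Without the predator, R → K = 4.69. Since 4.69 < 14.8, the predator cannot invade.

Threshold R = 14.8; K < 14.8, so no, the predator goes extinct.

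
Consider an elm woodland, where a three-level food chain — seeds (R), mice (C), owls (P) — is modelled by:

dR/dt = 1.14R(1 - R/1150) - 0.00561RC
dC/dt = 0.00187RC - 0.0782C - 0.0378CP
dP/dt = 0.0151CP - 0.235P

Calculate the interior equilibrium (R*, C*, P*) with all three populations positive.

From dP/dt = 0: 0.0151C* = 0.235, so C* = 15.6.
From dR/dt = 0: 1.14(1 - R*/1150) = 0.00561·15.6, giving R* = 1150·(1 - 0.0766) = 1060.
From dC/dt = 0: 0.00187·1060 - 0.0782 = 0.0378P*, so P* = 1.91/0.0378 = 50.5.

R* ≈ 1060, C* ≈ 15.6, P* ≈ 50.5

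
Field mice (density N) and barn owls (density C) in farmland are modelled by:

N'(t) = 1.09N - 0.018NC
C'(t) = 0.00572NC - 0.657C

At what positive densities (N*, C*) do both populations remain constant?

N* ≈ 115, C* ≈ 60.6

Set dC/dt = 0 with C > 0: 0.00572N - 0.657 = 0, so N* = 0.657/0.00572 = 115.
Set dN/dt = 0 with N > 0: 1.09 - 0.018C = 0, so C* = 1.09/0.018 = 60.6.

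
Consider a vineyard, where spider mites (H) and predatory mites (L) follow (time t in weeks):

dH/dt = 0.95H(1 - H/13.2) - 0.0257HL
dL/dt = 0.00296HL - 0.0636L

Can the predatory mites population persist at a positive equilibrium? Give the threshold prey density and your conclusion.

The predator equation gives dL/dt > 0 only when H > 0.0636/0.00296 = 21.5.
Without the predator, H → K = 13.2. Since 13.2 < 21.5, the predator cannot invade.

Threshold H = 21.5; K < 21.5, so no, the predator goes extinct.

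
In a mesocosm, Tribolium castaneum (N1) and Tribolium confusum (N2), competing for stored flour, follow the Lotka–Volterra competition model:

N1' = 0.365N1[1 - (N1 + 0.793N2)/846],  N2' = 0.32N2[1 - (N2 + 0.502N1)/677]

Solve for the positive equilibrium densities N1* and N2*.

N1* ≈ 514, N2* ≈ 419

Setting both brackets to zero gives the nullclines N1 + 0.793N2 = 846 and 0.502N1 + N2 = 677.
Substituting N2 = 677 - 0.502N1 into the first: N1(1 - 0.793·0.502) = 846 - 0.793·677.
So N1* = 309/0.602 = 514, and then N2* = 677 - 0.502·514 = 419.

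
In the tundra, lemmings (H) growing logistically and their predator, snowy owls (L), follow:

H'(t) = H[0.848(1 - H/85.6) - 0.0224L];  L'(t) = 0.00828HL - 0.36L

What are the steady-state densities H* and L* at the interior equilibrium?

From dL/dt = 0 with L > 0: 0.00828H* = 0.36, so H* = 43.5.
Substitute into dH/dt = 0: 0.848(1 - 43.5/85.6) = 0.0224L*.
The bracket is 0.492, giving L* = 0.417/0.0224 = 18.6.

H* ≈ 43.5, L* ≈ 18.6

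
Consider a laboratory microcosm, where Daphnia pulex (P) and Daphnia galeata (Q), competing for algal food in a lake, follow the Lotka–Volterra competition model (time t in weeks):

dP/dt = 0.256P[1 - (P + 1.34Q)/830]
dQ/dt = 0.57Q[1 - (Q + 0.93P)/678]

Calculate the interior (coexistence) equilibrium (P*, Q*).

P* ≈ 319, Q* ≈ 381

Setting both brackets to zero gives the nullclines P + 1.34Q = 830 and 0.93P + Q = 678.
Substituting Q = 678 - 0.93P into the first: P(1 - 1.34·0.93) = 830 - 1.34·678.
So P* = -78.5/-0.246 = 319, and then Q* = 678 - 0.93·319 = 381.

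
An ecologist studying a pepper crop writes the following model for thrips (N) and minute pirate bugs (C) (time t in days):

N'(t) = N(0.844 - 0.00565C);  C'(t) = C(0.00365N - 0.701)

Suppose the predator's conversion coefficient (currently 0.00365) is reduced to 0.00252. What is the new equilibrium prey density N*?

At the interior fixed point, setting dC/dt = 0 with C > 0 fixes N* = (predator death rate)/(NC coefficient) — independent of the other coefficients.
With the change, N* = 0.701/0.00252 = 278; it rises from 192.

N* ≈ 278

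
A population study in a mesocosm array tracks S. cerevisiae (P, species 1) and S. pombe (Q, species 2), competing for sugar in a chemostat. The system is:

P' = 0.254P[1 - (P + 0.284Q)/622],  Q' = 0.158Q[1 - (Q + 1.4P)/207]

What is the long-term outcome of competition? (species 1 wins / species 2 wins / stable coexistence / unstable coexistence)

Compare the nullcline intercepts: K1/α12 = 622/0.284 = 2190 > K2 = 207; K2/α21 = 207/1.4 = 148 < K1 = 622.
Since the inequalities point opposite ways, species 1 can invade but species 2 cannot.

species 1 excludes species 2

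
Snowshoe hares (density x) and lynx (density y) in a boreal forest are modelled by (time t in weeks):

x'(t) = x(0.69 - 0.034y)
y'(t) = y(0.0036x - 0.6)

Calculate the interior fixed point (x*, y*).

x* ≈ 167, y* ≈ 20.3

Set dy/dt = 0 with y > 0: 0.0036x - 0.6 = 0, so x* = 0.6/0.0036 = 167.
Set dx/dt = 0 with x > 0: 0.69 - 0.034y = 0, so y* = 0.69/0.034 = 20.3.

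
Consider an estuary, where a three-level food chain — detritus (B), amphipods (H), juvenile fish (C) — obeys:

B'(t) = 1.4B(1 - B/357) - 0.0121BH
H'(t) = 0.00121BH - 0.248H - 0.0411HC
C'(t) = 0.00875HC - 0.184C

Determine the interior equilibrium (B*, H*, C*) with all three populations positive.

From dC/dt = 0: 0.00875H* = 0.184, so H* = 21.
From dB/dt = 0: 1.4(1 - B*/357) = 0.0121·21, giving B* = 357·(1 - 0.182) = 292.
From dH/dt = 0: 0.00121·292 - 0.248 = 0.0411C*, so C* = 0.105/0.0411 = 2.57.

B* ≈ 292, H* ≈ 21, C* ≈ 2.57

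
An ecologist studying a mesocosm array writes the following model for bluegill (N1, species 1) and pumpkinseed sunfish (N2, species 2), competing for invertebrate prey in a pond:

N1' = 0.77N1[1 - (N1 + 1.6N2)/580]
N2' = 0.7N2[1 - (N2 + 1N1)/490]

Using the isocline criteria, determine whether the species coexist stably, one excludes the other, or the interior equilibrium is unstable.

Compare the nullcline intercepts: K1/α12 = 580/1.6 = 362 < K2 = 490; K2/α21 = 490/1 = 490 < K1 = 580.
Since both are reversed, neither can invade when rare; the interior point is a saddle.

unstable coexistence (outcome depends on initial conditions)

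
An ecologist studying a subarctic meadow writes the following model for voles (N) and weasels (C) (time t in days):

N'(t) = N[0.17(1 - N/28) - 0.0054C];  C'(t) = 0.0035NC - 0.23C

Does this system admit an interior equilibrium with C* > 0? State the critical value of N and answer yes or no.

Threshold N = 65.7; K < 65.7, so no, the predator goes extinct.

The predator equation gives dC/dt > 0 only when N > 0.23/0.0035 = 65.7.
Without the predator, N → K = 28. Since 28 < 65.7, the predator cannot invade.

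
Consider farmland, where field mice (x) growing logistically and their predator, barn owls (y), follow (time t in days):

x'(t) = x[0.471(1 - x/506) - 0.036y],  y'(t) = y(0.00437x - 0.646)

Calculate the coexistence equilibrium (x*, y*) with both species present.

x* ≈ 148, y* ≈ 9.26

From dy/dt = 0 with y > 0: 0.00437x* = 0.646, so x* = 148.
Substitute into dx/dt = 0: 0.471(1 - 148/506) = 0.036y*.
The bracket is 0.708, giving y* = 0.333/0.036 = 9.26.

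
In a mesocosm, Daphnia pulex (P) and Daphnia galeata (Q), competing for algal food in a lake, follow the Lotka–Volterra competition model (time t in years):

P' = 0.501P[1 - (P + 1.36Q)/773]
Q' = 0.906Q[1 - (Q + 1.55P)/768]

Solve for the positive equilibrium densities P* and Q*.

P* ≈ 245, Q* ≈ 388

Setting both brackets to zero gives the nullclines P + 1.36Q = 773 and 1.55P + Q = 768.
Substituting Q = 768 - 1.55P into the first: P(1 - 1.36·1.55) = 773 - 1.36·768.
So P* = -271/-1.11 = 245, and then Q* = 768 - 1.55·245 = 388.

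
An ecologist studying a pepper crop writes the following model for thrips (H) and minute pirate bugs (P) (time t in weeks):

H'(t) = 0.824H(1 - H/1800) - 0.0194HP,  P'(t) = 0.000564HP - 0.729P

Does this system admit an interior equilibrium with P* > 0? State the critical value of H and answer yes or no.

Threshold H = 1290; K > 1290, so yes, the predator persists.

The predator equation gives dP/dt > 0 only when H > 0.729/0.000564 = 1290.
Without the predator, H → K = 1800. Since 1800 > 1290, the predator can invade and persist.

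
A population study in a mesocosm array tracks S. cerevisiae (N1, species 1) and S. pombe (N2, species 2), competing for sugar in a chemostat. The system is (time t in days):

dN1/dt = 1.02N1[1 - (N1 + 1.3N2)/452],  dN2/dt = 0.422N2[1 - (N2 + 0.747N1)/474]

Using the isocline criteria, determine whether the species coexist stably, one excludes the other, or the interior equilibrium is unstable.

Compare the nullcline intercepts: K1/α12 = 452/1.3 = 348 < K2 = 474; K2/α21 = 474/0.747 = 635 > K1 = 452.
Since the inequalities point opposite ways, species 2 can invade but species 1 cannot.

species 2 excludes species 1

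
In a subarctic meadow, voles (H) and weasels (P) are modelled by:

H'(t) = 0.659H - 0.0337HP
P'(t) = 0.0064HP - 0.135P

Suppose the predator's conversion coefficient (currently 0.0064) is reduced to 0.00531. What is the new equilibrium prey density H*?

At the interior fixed point, setting dP/dt = 0 with P > 0 fixes H* = (predator death rate)/(HP coefficient) — independent of the other coefficients.
With the change, H* = 0.135/0.00531 = 25.4; it rises from 21.1.

H* ≈ 25.4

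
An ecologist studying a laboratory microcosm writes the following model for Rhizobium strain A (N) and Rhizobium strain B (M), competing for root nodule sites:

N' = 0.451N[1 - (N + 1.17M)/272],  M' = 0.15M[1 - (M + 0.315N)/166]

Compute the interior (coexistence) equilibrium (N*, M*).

Setting both brackets to zero gives the nullclines N + 1.17M = 272 and 0.315N + M = 166.
Substituting M = 166 - 0.315N into the first: N(1 - 1.17·0.315) = 272 - 1.17·166.
So N* = 77.8/0.631 = 123, and then M* = 166 - 0.315·123 = 127.

N* ≈ 123, M* ≈ 127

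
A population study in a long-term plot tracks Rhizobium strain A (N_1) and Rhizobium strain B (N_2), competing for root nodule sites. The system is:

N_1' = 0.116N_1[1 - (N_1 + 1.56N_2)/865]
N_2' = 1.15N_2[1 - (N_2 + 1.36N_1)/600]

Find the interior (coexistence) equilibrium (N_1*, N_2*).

Setting both brackets to zero gives the nullclines N_1 + 1.56N_2 = 865 and 1.36N_1 + N_2 = 600.
Substituting N_2 = 600 - 1.36N_1 into the first: N_1(1 - 1.56·1.36) = 865 - 1.56·600.
So N_1* = -71/-1.12 = 63.3, and then N_2* = 600 - 1.36·63.3 = 514.

N_1* ≈ 63.3, N_2* ≈ 514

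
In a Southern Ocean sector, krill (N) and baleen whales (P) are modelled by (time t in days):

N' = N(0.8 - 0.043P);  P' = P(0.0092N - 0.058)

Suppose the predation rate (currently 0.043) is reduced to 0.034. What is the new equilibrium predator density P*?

P* ≈ 23.5

At the interior fixed point, setting dN/dt = 0 with N > 0 fixes P* = (prey growth rate)/(NP coefficient) — independent of the other coefficients.
With the change, P* = 0.8/0.034 = 23.5; it rises from 18.6.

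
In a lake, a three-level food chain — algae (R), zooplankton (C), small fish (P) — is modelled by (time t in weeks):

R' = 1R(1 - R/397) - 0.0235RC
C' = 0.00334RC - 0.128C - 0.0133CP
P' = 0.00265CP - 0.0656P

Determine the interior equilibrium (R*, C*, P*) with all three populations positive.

R* ≈ 166, C* ≈ 24.8, P* ≈ 32.1

From dP/dt = 0: 0.00265C* = 0.0656, so C* = 24.8.
From dR/dt = 0: 1(1 - R*/397) = 0.0235·24.8, giving R* = 397·(1 - 0.582) = 166.
From dC/dt = 0: 0.00334·166 - 0.128 = 0.0133P*, so P* = 0.427/0.0133 = 32.1.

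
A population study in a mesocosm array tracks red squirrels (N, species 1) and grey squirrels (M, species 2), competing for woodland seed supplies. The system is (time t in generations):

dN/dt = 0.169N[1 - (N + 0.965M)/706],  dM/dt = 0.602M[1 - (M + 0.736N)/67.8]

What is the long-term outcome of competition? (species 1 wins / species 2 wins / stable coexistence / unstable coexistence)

Compare the nullcline intercepts: K1/α12 = 706/0.965 = 732 > K2 = 67.8; K2/α21 = 67.8/0.736 = 92.1 < K1 = 706.
Since the inequalities point opposite ways, species 1 can invade but species 2 cannot.

species 1 excludes species 2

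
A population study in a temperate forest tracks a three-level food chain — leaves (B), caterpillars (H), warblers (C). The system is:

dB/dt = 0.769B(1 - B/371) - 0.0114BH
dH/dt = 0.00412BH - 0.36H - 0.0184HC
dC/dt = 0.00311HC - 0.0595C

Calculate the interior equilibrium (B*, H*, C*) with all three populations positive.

B* ≈ 266, H* ≈ 19.1, C* ≈ 39.9

From dC/dt = 0: 0.00311H* = 0.0595, so H* = 19.1.
From dB/dt = 0: 0.769(1 - B*/371) = 0.0114·19.1, giving B* = 371·(1 - 0.284) = 266.
From dH/dt = 0: 0.00412·266 - 0.36 = 0.0184C*, so C* = 0.735/0.0184 = 39.9.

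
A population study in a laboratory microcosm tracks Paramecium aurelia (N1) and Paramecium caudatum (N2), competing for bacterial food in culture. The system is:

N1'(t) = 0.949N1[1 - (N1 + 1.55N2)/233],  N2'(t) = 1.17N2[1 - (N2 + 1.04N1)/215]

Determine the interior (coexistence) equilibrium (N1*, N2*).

N1* ≈ 164, N2* ≈ 44.6

Setting both brackets to zero gives the nullclines N1 + 1.55N2 = 233 and 1.04N1 + N2 = 215.
Substituting N2 = 215 - 1.04N1 into the first: N1(1 - 1.55·1.04) = 233 - 1.55·215.
So N1* = -100/-0.612 = 164, and then N2* = 215 - 1.04·164 = 44.6.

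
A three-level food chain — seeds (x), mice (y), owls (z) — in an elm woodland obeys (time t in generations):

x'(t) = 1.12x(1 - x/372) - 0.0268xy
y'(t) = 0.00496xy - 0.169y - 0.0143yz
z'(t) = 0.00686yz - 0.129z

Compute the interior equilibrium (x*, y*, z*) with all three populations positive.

From dz/dt = 0: 0.00686y* = 0.129, so y* = 18.8.
From dx/dt = 0: 1.12(1 - x*/372) = 0.0268·18.8, giving x* = 372·(1 - 0.45) = 205.
From dy/dt = 0: 0.00496·205 - 0.169 = 0.0143z*, so z* = 0.846/0.0143 = 59.2.

x* ≈ 205, y* ≈ 18.8, z* ≈ 59.2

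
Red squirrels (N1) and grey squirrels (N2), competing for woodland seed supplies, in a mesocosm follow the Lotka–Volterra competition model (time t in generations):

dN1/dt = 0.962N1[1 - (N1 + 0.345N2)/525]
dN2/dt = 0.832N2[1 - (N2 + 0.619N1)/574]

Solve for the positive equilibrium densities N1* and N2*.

N1* ≈ 416, N2* ≈ 317

Setting both brackets to zero gives the nullclines N1 + 0.345N2 = 525 and 0.619N1 + N2 = 574.
Substituting N2 = 574 - 0.619N1 into the first: N1(1 - 0.345·0.619) = 525 - 0.345·574.
So N1* = 327/0.786 = 416, and then N2* = 574 - 0.619·416 = 317.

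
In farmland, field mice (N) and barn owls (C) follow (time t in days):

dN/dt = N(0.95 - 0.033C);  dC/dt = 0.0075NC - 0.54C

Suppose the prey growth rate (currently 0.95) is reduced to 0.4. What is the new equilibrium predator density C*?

At the interior fixed point, setting dN/dt = 0 with N > 0 fixes C* = (prey growth rate)/(NC coefficient) — independent of the other coefficients.
With the change, C* = 0.4/0.033 = 12.1; it falls from 28.8.

C* ≈ 12.1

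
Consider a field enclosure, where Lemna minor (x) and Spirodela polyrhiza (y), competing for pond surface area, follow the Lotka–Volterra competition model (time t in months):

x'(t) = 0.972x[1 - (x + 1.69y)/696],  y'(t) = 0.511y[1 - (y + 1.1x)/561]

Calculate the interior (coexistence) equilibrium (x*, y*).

Setting both brackets to zero gives the nullclines x + 1.69y = 696 and 1.1x + y = 561.
Substituting y = 561 - 1.1x into the first: x(1 - 1.69·1.1) = 696 - 1.69·561.
So x* = -252/-0.859 = 293, and then y* = 561 - 1.1·293 = 238.

x* ≈ 293, y* ≈ 238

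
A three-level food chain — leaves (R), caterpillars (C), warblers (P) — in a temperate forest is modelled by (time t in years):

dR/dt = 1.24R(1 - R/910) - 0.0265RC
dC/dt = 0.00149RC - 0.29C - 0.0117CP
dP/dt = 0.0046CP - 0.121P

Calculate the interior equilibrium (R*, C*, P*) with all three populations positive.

R* ≈ 398, C* ≈ 26.3, P* ≈ 26

From dP/dt = 0: 0.0046C* = 0.121, so C* = 26.3.
From dR/dt = 0: 1.24(1 - R*/910) = 0.0265·26.3, giving R* = 910·(1 - 0.562) = 398.
From dC/dt = 0: 0.00149·398 - 0.29 = 0.0117P*, so P* = 0.304/0.0117 = 26.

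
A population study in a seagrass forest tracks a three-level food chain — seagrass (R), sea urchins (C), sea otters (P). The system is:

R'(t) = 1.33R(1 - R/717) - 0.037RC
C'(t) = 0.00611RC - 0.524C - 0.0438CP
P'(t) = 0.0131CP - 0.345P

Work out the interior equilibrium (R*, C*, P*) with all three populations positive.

R* ≈ 192, C* ≈ 26.3, P* ≈ 14.8

From dP/dt = 0: 0.0131C* = 0.345, so C* = 26.3.
From dR/dt = 0: 1.33(1 - R*/717) = 0.037·26.3, giving R* = 717·(1 - 0.733) = 192.
From dC/dt = 0: 0.00611·192 - 0.524 = 0.0438P*, so P* = 0.647/0.0438 = 14.8.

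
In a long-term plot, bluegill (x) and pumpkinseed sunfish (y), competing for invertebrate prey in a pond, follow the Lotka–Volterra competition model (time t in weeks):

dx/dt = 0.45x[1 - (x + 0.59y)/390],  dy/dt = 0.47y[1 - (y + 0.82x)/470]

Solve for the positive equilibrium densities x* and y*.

Setting both brackets to zero gives the nullclines x + 0.59y = 390 and 0.82x + y = 470.
Substituting y = 470 - 0.82x into the first: x(1 - 0.59·0.82) = 390 - 0.59·470.
So x* = 113/0.516 = 218, and then y* = 470 - 0.82·218 = 291.

x* ≈ 218, y* ≈ 291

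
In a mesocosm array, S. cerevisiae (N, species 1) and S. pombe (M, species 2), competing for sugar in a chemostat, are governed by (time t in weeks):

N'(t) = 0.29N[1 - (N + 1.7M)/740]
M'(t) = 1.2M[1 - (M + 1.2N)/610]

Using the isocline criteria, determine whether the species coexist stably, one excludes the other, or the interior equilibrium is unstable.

unstable coexistence (outcome depends on initial conditions)

Compare the nullcline intercepts: K1/α12 = 740/1.7 = 435 < K2 = 610; K2/α21 = 610/1.2 = 508 < K1 = 740.
Since both are reversed, neither can invade when rare; the interior point is a saddle.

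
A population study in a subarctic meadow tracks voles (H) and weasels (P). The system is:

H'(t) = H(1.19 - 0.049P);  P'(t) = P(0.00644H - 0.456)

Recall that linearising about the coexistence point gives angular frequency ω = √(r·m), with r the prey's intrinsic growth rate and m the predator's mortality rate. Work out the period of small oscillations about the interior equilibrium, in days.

T ≈ 8.53 days

Here r = 1.19 and m = 0.456, so r·m = 0.543.
ω = √0.543 = 0.737 per day, hence T = 2π/ω ≈ 8.53 days.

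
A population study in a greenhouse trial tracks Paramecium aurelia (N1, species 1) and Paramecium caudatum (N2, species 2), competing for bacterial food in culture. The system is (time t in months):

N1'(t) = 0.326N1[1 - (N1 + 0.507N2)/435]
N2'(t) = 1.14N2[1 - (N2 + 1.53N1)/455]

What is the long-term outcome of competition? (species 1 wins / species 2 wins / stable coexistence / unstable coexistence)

Compare the nullcline intercepts: K1/α12 = 435/0.507 = 858 > K2 = 455; K2/α21 = 455/1.53 = 297 < K1 = 435.
Since the inequalities point opposite ways, species 1 can invade but species 2 cannot.

species 1 excludes species 2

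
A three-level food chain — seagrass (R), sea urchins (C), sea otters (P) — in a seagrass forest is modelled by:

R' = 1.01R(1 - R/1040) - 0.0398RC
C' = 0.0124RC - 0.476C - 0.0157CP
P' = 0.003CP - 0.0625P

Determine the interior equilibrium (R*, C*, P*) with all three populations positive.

R* ≈ 186, C* ≈ 20.8, P* ≈ 117

From dP/dt = 0: 0.003C* = 0.0625, so C* = 20.8.
From dR/dt = 0: 1.01(1 - R*/1040) = 0.0398·20.8, giving R* = 1040·(1 - 0.821) = 186.
From dC/dt = 0: 0.0124·186 - 0.476 = 0.0157P*, so P* = 1.83/0.0157 = 117.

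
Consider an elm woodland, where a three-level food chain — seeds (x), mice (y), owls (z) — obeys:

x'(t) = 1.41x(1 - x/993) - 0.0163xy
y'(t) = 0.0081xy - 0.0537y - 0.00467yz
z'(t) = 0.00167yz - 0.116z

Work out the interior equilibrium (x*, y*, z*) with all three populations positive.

x* ≈ 196, y* ≈ 69.5, z* ≈ 328

From dz/dt = 0: 0.00167y* = 0.116, so y* = 69.5.
From dx/dt = 0: 1.41(1 - x*/993) = 0.0163·69.5, giving x* = 993·(1 - 0.803) = 196.
From dy/dt = 0: 0.0081·196 - 0.0537 = 0.00467z*, so z* = 1.53/0.00467 = 328.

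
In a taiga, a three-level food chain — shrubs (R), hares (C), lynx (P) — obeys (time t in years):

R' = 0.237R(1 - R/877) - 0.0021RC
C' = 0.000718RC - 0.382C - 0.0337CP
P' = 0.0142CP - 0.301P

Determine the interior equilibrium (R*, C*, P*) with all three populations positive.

From dP/dt = 0: 0.0142C* = 0.301, so C* = 21.2.
From dR/dt = 0: 0.237(1 - R*/877) = 0.0021·21.2, giving R* = 877·(1 - 0.188) = 712.
From dC/dt = 0: 0.000718·712 - 0.382 = 0.0337P*, so P* = 0.129/0.0337 = 3.84.

R* ≈ 712, C* ≈ 21.2, P* ≈ 3.84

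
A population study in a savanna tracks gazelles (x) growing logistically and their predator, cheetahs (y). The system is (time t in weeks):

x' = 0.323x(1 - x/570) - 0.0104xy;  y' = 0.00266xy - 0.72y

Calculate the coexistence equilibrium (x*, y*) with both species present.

From dy/dt = 0 with y > 0: 0.00266x* = 0.72, so x* = 271.
Substitute into dx/dt = 0: 0.323(1 - 271/570) = 0.0104y*.
The bracket is 0.525, giving y* = 0.17/0.0104 = 16.3.

x* ≈ 271, y* ≈ 16.3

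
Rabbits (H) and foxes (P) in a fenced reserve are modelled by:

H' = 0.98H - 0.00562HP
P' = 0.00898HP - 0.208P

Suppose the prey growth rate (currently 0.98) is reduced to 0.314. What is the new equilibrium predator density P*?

At the interior fixed point, setting dH/dt = 0 with H > 0 fixes P* = (prey growth rate)/(HP coefficient) — independent of the other coefficients.
With the change, P* = 0.314/0.00562 = 55.9; it falls from 174.

P* ≈ 55.9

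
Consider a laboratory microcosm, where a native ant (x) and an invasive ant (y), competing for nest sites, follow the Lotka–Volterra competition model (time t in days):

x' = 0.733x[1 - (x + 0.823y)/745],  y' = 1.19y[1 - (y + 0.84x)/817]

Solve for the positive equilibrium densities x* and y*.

x* ≈ 235, y* ≈ 619

Setting both brackets to zero gives the nullclines x + 0.823y = 745 and 0.84x + y = 817.
Substituting y = 817 - 0.84x into the first: x(1 - 0.823·0.84) = 745 - 0.823·817.
So x* = 72.6/0.309 = 235, and then y* = 817 - 0.84·235 = 619.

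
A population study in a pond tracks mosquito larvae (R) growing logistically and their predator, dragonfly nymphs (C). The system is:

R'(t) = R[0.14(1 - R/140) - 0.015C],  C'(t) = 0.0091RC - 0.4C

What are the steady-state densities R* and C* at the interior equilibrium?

R* ≈ 44, C* ≈ 6.4

From dC/dt = 0 with C > 0: 0.0091R* = 0.4, so R* = 44.
Substitute into dR/dt = 0: 0.14(1 - 44/140) = 0.015C*.
The bracket is 0.686, giving C* = 0.096/0.015 = 6.4.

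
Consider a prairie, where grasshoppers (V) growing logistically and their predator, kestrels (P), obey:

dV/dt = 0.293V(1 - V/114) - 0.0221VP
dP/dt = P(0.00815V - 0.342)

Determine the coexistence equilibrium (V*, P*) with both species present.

From dP/dt = 0 with P > 0: 0.00815V* = 0.342, so V* = 42.
Substitute into dV/dt = 0: 0.293(1 - 42/114) = 0.0221P*.
The bracket is 0.632, giving P* = 0.185/0.0221 = 8.38.

V* ≈ 42, P* ≈ 8.38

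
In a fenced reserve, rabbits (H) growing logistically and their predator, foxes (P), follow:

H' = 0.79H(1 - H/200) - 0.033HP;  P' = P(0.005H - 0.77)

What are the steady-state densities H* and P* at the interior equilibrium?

H* ≈ 154, P* ≈ 5.51

From dP/dt = 0 with P > 0: 0.005H* = 0.77, so H* = 154.
Substitute into dH/dt = 0: 0.79(1 - 154/200) = 0.033P*.
The bracket is 0.23, giving P* = 0.182/0.033 = 5.51.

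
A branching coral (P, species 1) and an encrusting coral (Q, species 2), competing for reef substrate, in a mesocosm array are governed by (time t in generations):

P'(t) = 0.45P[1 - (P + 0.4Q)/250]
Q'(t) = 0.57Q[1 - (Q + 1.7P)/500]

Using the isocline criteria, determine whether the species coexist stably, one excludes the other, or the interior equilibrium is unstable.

Compare the nullcline intercepts: K1/α12 = 250/0.4 = 625 > K2 = 500; K2/α21 = 500/1.7 = 294 > K1 = 250.
Since both inequalities hold, each species can invade when rare, so the interior equilibrium is stable.

stable coexistence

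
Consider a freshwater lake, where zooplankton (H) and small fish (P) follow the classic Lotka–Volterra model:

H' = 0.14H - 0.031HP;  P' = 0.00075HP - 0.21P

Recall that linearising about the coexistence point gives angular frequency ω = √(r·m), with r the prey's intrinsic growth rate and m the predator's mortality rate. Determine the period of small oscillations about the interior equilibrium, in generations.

T ≈ 36.6 generations

Here r = 0.14 and m = 0.21, so r·m = 0.0294.
ω = √0.0294 = 0.171 per generation, hence T = 2π/ω ≈ 36.6 generations.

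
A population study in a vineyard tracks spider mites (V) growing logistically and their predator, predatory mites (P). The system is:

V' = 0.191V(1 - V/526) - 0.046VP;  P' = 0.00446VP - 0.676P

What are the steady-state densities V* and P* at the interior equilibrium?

V* ≈ 152, P* ≈ 2.96

From dP/dt = 0 with P > 0: 0.00446V* = 0.676, so V* = 152.
Substitute into dV/dt = 0: 0.191(1 - 152/526) = 0.046P*.
The bracket is 0.712, giving P* = 0.136/0.046 = 2.96.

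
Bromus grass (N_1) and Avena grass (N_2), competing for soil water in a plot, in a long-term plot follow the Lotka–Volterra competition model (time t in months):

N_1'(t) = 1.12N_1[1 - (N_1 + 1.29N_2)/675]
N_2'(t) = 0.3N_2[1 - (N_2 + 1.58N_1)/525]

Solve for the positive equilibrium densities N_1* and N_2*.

Setting both brackets to zero gives the nullclines N_1 + 1.29N_2 = 675 and 1.58N_1 + N_2 = 525.
Substituting N_2 = 525 - 1.58N_1 into the first: N_1(1 - 1.29·1.58) = 675 - 1.29·525.
So N_1* = -2.25/-1.04 = 2.17, and then N_2* = 525 - 1.58·2.17 = 522.

N_1* ≈ 2.17, N_2* ≈ 522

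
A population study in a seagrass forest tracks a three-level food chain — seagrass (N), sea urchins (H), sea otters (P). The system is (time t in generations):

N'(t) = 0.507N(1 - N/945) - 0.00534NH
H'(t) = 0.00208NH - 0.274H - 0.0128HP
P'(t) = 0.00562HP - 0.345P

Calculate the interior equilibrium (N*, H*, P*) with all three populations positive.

N* ≈ 334, H* ≈ 61.4, P* ≈ 32.9

From dP/dt = 0: 0.00562H* = 0.345, so H* = 61.4.
From dN/dt = 0: 0.507(1 - N*/945) = 0.00534·61.4, giving N* = 945·(1 - 0.647) = 334.
From dH/dt = 0: 0.00208·334 - 0.274 = 0.0128P*, so P* = 0.421/0.0128 = 32.9.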